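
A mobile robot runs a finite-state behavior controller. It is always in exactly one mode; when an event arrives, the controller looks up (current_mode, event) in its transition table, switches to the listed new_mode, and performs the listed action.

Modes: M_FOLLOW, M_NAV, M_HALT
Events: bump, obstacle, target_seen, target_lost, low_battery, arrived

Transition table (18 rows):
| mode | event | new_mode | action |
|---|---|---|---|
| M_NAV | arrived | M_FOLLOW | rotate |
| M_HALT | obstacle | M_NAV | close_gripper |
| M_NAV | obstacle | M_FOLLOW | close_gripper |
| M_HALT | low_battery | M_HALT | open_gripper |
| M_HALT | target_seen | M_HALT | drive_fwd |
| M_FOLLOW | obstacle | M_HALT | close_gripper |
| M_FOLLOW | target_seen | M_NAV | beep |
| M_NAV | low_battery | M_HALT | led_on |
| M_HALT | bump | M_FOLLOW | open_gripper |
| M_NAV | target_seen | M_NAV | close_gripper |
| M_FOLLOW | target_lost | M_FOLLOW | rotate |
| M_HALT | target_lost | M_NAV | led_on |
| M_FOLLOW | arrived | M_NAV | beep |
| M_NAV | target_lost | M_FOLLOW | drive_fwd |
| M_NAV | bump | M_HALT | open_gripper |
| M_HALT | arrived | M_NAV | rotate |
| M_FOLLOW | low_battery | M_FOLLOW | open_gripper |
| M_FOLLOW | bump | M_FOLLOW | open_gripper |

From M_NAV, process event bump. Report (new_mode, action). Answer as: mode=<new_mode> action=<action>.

current mode = M_NAV; filter table to that mode:
  (M_NAV, arrived) → (M_FOLLOW, rotate)
  (M_NAV, obstacle) → (M_FOLLOW, close_gripper)
  (M_NAV, low_battery) → (M_HALT, led_on)
  (M_NAV, target_seen) → (M_NAV, close_gripper)
  (M_NAV, target_lost) → (M_FOLLOW, drive_fwd)
  (M_NAV, bump) → (M_HALT, open_gripper)  ← event matches
event = bump selects (M_HALT, open_gripper)

mode=M_HALT action=open_gripper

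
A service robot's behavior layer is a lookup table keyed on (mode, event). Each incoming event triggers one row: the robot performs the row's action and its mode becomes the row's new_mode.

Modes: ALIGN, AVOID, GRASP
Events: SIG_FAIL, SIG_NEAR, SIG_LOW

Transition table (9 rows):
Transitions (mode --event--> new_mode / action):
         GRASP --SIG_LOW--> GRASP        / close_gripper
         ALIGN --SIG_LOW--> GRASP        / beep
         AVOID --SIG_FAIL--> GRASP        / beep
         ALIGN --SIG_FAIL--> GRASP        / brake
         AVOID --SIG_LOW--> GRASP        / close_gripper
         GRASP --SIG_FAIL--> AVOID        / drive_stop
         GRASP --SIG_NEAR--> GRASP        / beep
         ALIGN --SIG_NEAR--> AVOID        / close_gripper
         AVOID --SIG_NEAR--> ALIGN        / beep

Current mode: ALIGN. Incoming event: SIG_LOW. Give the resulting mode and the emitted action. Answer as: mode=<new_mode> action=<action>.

current mode = ALIGN; filter table to that mode:
  (ALIGN, SIG_LOW) → (GRASP, beep)  ← event matches
  (ALIGN, SIG_FAIL) → (GRASP, brake)
  (ALIGN, SIG_NEAR) → (AVOID, close_gripper)
event = SIG_LOW selects (GRASP, beep)

mode=GRASP action=beep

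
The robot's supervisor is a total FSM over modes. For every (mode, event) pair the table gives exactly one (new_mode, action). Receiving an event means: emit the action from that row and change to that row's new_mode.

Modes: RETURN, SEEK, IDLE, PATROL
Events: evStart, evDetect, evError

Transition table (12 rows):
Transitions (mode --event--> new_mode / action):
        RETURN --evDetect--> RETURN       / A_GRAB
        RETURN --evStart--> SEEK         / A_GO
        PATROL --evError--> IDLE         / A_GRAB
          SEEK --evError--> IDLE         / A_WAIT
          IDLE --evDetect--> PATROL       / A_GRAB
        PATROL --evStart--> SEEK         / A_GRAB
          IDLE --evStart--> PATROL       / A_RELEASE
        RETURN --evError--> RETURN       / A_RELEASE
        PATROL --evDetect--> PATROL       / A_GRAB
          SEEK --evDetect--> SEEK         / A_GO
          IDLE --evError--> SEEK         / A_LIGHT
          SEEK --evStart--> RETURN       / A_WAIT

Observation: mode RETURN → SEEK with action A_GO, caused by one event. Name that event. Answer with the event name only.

evStart

try evStart: (RETURN, evStart) → (SEEK, A_GO)  ← matches
try evDetect: (RETURN, evDetect) → (RETURN, A_GRAB)
try evError: (RETURN, evError) → (RETURN, A_RELEASE)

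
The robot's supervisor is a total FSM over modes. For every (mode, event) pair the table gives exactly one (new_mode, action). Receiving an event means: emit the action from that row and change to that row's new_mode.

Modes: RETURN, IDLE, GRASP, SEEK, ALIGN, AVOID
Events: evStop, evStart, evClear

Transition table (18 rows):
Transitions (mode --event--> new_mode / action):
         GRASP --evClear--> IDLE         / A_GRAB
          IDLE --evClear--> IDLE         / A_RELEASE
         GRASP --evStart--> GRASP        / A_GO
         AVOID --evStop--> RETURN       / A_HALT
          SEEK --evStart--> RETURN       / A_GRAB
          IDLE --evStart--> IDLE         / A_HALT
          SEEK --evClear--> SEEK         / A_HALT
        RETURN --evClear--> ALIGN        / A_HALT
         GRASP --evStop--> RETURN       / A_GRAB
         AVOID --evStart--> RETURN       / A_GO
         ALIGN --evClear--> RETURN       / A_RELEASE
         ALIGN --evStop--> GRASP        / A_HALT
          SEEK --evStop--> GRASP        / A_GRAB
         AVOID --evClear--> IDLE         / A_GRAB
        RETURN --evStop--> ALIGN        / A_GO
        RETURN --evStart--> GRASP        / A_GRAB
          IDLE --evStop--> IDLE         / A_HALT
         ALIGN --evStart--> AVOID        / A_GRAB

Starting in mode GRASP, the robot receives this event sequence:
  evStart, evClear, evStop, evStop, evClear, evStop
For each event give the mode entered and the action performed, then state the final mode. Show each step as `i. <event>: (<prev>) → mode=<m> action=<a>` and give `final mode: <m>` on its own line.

1. evStart: (GRASP) → mode=GRASP action=A_GO
2. evClear: (GRASP) → mode=IDLE action=A_GRAB
3. evStop: (IDLE) → mode=IDLE action=A_HALT
4. evStop: (IDLE) → mode=IDLE action=A_HALT
5. evClear: (IDLE) → mode=IDLE action=A_RELEASE
6. evStop: (IDLE) → mode=IDLE action=A_HALT

final mode: IDLE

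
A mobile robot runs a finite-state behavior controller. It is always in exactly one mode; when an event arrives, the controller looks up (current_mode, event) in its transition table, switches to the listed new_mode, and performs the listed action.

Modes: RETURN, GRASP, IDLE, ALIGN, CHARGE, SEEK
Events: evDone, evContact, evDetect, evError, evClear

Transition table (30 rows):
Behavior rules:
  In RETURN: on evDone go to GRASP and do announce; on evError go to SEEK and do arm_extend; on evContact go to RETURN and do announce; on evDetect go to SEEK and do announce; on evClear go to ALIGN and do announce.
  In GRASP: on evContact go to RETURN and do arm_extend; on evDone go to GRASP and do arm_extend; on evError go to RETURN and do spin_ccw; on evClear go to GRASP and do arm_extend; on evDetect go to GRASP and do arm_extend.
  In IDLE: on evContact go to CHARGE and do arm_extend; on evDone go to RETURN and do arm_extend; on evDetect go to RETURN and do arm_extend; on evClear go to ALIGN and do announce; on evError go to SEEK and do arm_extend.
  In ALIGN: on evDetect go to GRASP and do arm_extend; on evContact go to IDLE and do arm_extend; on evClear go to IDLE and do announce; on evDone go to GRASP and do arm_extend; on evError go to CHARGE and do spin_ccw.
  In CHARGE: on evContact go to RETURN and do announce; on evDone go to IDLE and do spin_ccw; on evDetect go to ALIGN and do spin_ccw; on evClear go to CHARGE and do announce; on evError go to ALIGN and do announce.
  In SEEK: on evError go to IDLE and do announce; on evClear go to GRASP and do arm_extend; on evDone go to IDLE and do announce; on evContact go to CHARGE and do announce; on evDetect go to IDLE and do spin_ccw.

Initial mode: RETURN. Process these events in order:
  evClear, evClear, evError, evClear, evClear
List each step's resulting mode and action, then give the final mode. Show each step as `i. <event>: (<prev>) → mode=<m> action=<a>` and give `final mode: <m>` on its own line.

1. evClear: (RETURN) → mode=ALIGN action=announce
2. evClear: (ALIGN) → mode=IDLE action=announce
3. evError: (IDLE) → mode=SEEK action=arm_extend
4. evClear: (SEEK) → mode=GRASP action=arm_extend
5. evClear: (GRASP) → mode=GRASP action=arm_extend

final mode: GRASP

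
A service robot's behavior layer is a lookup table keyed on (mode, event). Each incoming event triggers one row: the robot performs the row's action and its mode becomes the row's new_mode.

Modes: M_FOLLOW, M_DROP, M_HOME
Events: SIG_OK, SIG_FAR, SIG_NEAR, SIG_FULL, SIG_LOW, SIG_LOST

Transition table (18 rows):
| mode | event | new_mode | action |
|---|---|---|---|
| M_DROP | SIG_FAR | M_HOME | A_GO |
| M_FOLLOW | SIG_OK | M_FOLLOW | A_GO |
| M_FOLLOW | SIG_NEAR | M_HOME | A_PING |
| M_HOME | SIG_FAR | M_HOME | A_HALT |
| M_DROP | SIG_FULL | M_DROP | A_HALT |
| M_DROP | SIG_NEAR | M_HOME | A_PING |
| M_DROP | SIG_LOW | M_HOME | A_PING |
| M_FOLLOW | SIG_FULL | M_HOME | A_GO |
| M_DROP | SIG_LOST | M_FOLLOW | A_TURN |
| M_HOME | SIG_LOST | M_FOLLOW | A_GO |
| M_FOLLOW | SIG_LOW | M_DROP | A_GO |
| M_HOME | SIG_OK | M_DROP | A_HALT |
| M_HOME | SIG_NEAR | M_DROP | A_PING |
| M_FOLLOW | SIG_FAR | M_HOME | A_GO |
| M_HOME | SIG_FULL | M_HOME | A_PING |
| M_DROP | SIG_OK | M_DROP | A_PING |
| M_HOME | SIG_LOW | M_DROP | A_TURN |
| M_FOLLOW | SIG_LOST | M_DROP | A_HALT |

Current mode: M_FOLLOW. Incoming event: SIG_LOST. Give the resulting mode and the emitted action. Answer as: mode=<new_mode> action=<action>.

current mode = M_FOLLOW; filter table to that mode:
  (M_FOLLOW, SIG_OK) → (M_FOLLOW, A_GO)
  (M_FOLLOW, SIG_NEAR) → (M_HOME, A_PING)
  (M_FOLLOW, SIG_FULL) → (M_HOME, A_GO)
  (M_FOLLOW, SIG_LOW) → (M_DROP, A_GO)
  (M_FOLLOW, SIG_FAR) → (M_HOME, A_GO)
  (M_FOLLOW, SIG_LOST) → (M_DROP, A_HALT)  ← event matches
event = SIG_LOST selects (M_DROP, A_HALT)

mode=M_DROP action=A_HALT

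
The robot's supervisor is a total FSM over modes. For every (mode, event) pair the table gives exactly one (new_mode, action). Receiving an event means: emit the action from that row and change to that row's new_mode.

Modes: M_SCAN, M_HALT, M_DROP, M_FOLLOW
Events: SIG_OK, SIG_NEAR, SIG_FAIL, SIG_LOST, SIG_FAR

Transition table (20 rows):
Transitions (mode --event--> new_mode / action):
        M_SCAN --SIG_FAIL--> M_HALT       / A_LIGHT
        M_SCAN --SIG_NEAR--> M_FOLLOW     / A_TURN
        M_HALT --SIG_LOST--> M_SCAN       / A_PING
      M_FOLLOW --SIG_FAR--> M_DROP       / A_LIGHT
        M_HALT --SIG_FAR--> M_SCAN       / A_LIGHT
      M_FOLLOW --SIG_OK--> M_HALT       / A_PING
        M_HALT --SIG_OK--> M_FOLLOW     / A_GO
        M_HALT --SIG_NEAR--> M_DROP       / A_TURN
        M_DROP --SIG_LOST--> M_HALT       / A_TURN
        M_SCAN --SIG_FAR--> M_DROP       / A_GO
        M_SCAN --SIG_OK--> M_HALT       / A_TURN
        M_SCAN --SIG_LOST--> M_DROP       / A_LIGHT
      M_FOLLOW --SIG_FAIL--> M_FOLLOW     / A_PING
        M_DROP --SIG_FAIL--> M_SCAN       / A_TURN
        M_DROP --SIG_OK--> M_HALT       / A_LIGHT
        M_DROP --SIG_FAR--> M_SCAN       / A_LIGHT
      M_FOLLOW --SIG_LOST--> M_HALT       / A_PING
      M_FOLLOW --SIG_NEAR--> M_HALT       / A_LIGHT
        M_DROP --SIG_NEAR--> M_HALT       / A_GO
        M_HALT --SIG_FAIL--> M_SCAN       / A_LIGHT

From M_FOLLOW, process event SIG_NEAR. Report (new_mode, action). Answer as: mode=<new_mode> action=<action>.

current mode = M_FOLLOW; filter table to that mode:
  (M_FOLLOW, SIG_FAR) → (M_DROP, A_LIGHT)
  (M_FOLLOW, SIG_OK) → (M_HALT, A_PING)
  (M_FOLLOW, SIG_FAIL) → (M_FOLLOW, A_PING)
  (M_FOLLOW, SIG_LOST) → (M_HALT, A_PING)
  (M_FOLLOW, SIG_NEAR) → (M_HALT, A_LIGHT)  ← event matches
event = SIG_NEAR selects (M_HALT, A_LIGHT)

mode=M_HALT action=A_LIGHT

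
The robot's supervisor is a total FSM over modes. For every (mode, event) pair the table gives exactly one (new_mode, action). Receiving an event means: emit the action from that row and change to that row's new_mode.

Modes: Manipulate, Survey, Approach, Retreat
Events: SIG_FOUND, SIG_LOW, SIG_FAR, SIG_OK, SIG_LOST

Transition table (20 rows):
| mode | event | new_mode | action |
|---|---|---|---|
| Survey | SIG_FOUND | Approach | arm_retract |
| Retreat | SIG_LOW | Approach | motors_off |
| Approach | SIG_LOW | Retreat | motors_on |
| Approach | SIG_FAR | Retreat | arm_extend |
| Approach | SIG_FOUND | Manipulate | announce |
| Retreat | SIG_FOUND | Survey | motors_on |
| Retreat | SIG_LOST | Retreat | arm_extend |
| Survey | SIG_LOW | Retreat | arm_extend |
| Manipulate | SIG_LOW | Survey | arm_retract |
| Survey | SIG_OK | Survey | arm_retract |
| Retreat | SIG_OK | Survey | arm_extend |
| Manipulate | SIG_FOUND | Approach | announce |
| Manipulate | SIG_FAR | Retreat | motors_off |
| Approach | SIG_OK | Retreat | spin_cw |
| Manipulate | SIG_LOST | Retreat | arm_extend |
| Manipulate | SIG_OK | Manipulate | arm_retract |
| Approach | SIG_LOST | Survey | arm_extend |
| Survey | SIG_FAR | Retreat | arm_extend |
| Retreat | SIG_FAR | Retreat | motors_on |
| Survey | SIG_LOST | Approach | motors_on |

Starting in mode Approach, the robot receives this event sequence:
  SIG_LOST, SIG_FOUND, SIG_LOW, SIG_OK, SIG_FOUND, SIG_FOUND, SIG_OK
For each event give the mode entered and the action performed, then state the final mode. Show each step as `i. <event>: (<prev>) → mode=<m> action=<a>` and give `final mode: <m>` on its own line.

final mode: Manipulate

1. SIG_LOST: (Approach) → mode=Survey action=arm_extend
2. SIG_FOUND: (Survey) → mode=Approach action=arm_retract
3. SIG_LOW: (Approach) → mode=Retreat action=motors_on
4. SIG_OK: (Retreat) → mode=Survey action=arm_extend
5. SIG_FOUND: (Survey) → mode=Approach action=arm_retract
6. SIG_FOUND: (Approach) → mode=Manipulate action=announce
7. SIG_OK: (Manipulate) → mode=Manipulate action=arm_retract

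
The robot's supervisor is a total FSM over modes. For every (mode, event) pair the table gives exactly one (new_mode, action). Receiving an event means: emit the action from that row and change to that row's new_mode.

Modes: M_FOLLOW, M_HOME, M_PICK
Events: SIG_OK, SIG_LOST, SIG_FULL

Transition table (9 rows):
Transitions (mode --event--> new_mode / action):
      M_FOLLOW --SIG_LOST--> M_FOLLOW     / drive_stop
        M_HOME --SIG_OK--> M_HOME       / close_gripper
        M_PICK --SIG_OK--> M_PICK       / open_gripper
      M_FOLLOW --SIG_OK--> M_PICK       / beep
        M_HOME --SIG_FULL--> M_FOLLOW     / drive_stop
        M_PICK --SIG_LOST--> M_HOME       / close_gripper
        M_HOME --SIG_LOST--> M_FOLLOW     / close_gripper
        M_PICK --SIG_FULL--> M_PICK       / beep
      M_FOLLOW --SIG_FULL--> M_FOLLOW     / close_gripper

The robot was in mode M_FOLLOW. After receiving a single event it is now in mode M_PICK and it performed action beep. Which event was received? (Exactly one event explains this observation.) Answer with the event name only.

SIG_OK

try SIG_OK: (M_FOLLOW, SIG_OK) → (M_PICK, beep)  ← matches
try SIG_LOST: (M_FOLLOW, SIG_LOST) → (M_FOLLOW, drive_stop)
try SIG_FULL: (M_FOLLOW, SIG_FULL) → (M_FOLLOW, close_gripper)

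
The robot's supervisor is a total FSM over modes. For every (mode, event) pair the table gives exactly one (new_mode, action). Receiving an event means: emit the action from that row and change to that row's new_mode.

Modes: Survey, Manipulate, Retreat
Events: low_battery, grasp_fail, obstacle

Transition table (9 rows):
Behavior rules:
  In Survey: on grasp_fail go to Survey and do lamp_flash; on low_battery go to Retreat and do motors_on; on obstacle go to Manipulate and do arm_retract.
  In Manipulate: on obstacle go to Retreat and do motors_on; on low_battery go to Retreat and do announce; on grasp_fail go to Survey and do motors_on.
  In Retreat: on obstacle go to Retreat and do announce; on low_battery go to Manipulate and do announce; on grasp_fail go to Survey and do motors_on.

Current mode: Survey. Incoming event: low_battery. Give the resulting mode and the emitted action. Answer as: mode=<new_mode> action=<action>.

mode=Retreat action=motors_on

current mode = Survey; filter table to that mode:
  (Survey, grasp_fail) → (Survey, lamp_flash)
  (Survey, low_battery) → (Retreat, motors_on)  ← event matches
  (Survey, obstacle) → (Manipulate, arm_retract)
event = low_battery selects (Retreat, motors_on)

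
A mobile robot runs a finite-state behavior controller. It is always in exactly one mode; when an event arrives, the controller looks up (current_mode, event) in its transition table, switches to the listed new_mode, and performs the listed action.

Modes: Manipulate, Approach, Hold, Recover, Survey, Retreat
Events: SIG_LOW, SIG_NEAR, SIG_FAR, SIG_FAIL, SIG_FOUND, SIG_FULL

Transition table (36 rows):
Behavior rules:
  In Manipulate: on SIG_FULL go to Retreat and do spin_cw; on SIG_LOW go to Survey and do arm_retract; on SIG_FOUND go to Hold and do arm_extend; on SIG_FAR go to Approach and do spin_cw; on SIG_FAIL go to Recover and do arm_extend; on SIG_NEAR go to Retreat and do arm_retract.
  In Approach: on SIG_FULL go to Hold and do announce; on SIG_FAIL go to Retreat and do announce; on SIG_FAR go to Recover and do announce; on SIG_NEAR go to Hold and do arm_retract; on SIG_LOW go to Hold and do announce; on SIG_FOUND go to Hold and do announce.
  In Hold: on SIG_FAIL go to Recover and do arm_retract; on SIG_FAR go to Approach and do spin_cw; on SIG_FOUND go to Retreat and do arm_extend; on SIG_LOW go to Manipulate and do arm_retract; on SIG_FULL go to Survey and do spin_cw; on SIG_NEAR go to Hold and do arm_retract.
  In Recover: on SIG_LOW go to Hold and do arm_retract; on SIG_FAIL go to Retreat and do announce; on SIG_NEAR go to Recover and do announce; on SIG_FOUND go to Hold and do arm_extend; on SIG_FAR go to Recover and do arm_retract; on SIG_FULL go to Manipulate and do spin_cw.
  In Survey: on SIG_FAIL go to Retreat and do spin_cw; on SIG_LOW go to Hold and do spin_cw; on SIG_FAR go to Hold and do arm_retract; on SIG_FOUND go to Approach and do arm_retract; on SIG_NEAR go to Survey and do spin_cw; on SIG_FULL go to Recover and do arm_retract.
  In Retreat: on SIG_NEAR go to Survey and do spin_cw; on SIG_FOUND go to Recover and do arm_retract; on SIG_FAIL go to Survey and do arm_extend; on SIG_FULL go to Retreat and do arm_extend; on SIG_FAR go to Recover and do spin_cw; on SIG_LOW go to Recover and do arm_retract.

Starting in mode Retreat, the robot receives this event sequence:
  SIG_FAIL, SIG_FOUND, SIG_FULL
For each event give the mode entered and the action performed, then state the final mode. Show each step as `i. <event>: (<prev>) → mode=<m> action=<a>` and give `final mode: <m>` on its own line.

1. SIG_FAIL: (Retreat) → mode=Survey action=arm_extend
2. SIG_FOUND: (Survey) → mode=Approach action=arm_retract
3. SIG_FULL: (Approach) → mode=Hold action=announce

final mode: Hold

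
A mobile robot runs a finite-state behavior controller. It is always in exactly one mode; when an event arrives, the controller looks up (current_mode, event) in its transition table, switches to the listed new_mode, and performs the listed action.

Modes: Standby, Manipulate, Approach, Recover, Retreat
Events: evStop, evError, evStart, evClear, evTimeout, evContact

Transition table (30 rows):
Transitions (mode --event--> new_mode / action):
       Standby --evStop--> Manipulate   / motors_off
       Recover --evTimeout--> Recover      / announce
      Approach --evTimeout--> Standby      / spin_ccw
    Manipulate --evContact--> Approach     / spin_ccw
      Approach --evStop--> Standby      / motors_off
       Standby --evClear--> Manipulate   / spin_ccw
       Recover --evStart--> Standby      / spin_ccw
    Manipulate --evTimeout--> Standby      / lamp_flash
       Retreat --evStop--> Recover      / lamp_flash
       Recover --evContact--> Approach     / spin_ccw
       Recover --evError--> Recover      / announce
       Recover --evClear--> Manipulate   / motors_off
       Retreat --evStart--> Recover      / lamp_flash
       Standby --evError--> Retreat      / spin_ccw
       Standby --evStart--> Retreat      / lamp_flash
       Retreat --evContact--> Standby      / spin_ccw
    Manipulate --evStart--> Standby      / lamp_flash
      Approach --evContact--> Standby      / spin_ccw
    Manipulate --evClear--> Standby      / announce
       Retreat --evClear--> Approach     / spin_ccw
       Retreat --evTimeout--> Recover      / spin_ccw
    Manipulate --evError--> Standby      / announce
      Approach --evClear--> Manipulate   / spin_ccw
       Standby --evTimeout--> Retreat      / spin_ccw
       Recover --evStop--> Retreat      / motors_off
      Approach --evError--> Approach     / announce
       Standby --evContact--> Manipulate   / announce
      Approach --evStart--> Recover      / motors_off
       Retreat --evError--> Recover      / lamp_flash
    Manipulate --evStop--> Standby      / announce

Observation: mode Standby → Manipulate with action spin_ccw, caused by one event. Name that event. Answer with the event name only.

try evStop: (Standby, evStop) → (Manipulate, motors_off)
try evError: (Standby, evError) → (Retreat, spin_ccw)
try evStart: (Standby, evStart) → (Retreat, lamp_flash)
try evClear: (Standby, evClear) → (Manipulate, spin_ccw)  ← matches
try evTimeout: (Standby, evTimeout) → (Retreat, spin_ccw)
try evContact: (Standby, evContact) → (Manipulate, announce)

evClear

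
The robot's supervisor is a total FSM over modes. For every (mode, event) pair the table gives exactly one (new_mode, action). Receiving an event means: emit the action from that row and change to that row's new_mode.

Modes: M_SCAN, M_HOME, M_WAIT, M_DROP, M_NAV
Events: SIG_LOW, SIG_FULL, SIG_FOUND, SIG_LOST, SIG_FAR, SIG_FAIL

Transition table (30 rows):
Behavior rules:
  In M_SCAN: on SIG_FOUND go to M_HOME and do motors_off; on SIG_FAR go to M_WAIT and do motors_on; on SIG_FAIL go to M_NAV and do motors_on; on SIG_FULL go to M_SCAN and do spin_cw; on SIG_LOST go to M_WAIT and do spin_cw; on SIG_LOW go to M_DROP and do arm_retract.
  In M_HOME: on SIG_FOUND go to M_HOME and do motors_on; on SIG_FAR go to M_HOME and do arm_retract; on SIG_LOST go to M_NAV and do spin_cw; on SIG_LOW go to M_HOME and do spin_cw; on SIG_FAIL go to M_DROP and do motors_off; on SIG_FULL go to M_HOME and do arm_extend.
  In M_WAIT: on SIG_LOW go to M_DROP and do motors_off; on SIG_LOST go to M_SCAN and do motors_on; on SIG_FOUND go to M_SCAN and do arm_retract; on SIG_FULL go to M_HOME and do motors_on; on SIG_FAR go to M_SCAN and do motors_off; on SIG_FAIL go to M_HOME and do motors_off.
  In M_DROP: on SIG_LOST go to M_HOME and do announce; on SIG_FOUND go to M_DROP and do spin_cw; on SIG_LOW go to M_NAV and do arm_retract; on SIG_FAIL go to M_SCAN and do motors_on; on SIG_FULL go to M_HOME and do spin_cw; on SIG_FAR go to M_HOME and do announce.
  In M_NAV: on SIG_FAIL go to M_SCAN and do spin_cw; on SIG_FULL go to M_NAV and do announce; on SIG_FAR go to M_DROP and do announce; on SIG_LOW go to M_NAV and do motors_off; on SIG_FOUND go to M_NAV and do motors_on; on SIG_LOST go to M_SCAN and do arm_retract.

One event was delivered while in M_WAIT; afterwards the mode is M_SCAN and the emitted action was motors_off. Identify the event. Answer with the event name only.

try SIG_LOW: (M_WAIT, SIG_LOW) → (M_DROP, motors_off)
try SIG_FULL: (M_WAIT, SIG_FULL) → (M_HOME, motors_on)
try SIG_FOUND: (M_WAIT, SIG_FOUND) → (M_SCAN, arm_retract)
try SIG_LOST: (M_WAIT, SIG_LOST) → (M_SCAN, motors_on)
try SIG_FAR: (M_WAIT, SIG_FAR) → (M_SCAN, motors_off)  ← matches
try SIG_FAIL: (M_WAIT, SIG_FAIL) → (M_HOME, motors_off)

SIG_FAR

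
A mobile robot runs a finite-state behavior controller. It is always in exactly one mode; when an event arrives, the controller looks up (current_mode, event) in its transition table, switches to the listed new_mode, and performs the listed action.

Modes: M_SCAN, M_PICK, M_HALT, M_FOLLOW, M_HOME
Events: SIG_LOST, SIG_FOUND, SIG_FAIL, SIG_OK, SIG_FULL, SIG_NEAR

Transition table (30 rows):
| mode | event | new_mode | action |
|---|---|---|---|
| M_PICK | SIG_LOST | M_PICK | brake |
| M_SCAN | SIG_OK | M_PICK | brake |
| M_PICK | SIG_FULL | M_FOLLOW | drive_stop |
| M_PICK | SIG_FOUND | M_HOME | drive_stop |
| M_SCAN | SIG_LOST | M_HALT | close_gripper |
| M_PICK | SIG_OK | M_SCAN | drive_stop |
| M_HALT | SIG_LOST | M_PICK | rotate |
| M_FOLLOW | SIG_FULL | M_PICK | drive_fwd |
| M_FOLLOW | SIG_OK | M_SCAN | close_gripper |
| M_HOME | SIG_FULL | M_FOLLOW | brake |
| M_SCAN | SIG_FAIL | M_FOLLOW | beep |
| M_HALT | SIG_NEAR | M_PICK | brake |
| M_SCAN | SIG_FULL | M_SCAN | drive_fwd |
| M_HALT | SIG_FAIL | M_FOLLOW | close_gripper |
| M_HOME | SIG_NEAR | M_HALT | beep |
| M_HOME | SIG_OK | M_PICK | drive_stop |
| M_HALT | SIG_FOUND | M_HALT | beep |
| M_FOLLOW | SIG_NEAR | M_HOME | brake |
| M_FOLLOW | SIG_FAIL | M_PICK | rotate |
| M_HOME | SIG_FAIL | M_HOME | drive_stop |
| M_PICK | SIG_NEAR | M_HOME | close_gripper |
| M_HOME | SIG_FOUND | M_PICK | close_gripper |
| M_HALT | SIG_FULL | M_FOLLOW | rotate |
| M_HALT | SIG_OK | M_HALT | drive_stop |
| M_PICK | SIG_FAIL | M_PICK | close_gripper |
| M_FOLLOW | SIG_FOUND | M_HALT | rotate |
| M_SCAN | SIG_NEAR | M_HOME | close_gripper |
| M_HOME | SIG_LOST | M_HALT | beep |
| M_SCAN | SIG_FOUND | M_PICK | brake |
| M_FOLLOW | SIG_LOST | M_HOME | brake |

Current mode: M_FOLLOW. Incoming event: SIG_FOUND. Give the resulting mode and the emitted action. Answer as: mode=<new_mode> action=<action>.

current mode = M_FOLLOW; filter table to that mode:
  (M_FOLLOW, SIG_FULL) → (M_PICK, drive_fwd)
  (M_FOLLOW, SIG_OK) → (M_SCAN, close_gripper)
  (M_FOLLOW, SIG_NEAR) → (M_HOME, brake)
  (M_FOLLOW, SIG_FAIL) → (M_PICK, rotate)
  (M_FOLLOW, SIG_FOUND) → (M_HALT, rotate)  ← event matches
  (M_FOLLOW, SIG_LOST) → (M_HOME, brake)
event = SIG_FOUND selects (M_HALT, rotate)

mode=M_HALT action=rotate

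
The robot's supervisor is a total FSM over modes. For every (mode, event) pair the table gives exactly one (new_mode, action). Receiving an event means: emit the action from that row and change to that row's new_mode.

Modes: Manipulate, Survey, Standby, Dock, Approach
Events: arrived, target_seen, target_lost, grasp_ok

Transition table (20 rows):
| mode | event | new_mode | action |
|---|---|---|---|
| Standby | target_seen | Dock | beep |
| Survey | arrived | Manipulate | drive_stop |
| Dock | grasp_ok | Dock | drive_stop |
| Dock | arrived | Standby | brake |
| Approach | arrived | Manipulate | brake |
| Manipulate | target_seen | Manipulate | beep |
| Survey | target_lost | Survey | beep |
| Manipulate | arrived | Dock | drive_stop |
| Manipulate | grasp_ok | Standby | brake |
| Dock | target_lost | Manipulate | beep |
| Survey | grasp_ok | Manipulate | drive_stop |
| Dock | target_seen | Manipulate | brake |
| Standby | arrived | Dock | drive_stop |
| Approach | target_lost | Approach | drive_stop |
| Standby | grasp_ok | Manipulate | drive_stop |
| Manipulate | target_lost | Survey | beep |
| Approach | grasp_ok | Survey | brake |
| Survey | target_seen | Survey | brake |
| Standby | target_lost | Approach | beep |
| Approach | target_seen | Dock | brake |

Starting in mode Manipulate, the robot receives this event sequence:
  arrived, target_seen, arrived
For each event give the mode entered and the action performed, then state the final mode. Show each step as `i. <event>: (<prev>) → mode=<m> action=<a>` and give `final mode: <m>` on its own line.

final mode: Dock

1. arrived: (Manipulate) → mode=Dock action=drive_stop
2. target_seen: (Dock) → mode=Manipulate action=brake
3. arrived: (Manipulate) → mode=Dock action=drive_stop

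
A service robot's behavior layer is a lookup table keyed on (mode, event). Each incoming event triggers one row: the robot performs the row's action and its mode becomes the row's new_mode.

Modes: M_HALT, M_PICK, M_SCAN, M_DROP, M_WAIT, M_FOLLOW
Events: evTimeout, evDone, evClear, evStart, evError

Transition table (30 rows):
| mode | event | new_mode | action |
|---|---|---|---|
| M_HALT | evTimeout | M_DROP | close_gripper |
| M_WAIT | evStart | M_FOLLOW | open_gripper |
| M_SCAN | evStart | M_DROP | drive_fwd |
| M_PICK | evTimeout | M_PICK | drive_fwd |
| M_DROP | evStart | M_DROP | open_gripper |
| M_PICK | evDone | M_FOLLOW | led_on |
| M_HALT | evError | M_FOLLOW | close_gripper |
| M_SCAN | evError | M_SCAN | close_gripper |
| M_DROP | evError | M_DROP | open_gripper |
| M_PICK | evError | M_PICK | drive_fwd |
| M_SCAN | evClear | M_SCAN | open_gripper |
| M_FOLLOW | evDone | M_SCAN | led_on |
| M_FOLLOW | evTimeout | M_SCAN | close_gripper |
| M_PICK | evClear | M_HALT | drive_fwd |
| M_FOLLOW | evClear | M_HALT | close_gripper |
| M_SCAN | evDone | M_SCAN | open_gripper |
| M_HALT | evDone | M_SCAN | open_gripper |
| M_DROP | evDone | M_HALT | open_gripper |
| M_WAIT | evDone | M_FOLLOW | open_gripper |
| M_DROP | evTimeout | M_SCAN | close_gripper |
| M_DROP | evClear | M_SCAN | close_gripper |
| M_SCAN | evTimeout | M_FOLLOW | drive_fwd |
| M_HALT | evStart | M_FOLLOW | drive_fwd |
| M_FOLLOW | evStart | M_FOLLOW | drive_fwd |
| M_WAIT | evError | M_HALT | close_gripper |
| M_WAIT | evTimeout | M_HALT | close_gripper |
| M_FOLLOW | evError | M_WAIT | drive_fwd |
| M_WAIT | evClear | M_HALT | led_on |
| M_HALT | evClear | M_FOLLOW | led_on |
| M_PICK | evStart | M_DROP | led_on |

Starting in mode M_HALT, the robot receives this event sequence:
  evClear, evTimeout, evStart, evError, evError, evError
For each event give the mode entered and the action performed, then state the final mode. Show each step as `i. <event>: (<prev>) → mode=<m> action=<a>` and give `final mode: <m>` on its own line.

final mode: M_DROP

1. evClear: (M_HALT) → mode=M_FOLLOW action=led_on
2. evTimeout: (M_FOLLOW) → mode=M_SCAN action=close_gripper
3. evStart: (M_SCAN) → mode=M_DROP action=drive_fwd
4. evError: (M_DROP) → mode=M_DROP action=open_gripper
5. evError: (M_DROP) → mode=M_DROP action=open_gripper
6. evError: (M_DROP) → mode=M_DROP action=open_gripper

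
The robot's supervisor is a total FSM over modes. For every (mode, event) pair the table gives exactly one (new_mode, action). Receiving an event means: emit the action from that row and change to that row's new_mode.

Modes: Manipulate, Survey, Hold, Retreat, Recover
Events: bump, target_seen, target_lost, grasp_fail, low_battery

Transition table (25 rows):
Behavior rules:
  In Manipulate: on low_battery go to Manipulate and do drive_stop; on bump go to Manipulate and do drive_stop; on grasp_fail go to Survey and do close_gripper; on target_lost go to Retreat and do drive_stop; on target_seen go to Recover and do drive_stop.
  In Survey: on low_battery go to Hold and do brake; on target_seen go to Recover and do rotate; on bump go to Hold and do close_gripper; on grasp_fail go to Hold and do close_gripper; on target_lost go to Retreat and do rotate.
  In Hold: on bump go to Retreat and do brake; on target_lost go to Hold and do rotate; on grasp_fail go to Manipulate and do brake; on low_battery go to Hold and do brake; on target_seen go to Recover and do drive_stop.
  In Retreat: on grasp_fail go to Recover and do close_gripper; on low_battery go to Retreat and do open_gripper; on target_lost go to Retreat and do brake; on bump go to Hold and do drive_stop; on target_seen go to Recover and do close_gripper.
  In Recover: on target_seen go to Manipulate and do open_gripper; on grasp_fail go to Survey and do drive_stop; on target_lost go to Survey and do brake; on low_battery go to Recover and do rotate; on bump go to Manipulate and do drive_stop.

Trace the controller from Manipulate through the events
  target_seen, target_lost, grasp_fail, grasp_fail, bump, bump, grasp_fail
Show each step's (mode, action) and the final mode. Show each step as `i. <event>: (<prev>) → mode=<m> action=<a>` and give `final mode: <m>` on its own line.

1. target_seen: (Manipulate) → mode=Recover action=drive_stop
2. target_lost: (Recover) → mode=Survey action=brake
3. grasp_fail: (Survey) → mode=Hold action=close_gripper
4. grasp_fail: (Hold) → mode=Manipulate action=brake
5. bump: (Manipulate) → mode=Manipulate action=drive_stop
6. bump: (Manipulate) → mode=Manipulate action=drive_stop
7. grasp_fail: (Manipulate) → mode=Survey action=close_gripper

final mode: Survey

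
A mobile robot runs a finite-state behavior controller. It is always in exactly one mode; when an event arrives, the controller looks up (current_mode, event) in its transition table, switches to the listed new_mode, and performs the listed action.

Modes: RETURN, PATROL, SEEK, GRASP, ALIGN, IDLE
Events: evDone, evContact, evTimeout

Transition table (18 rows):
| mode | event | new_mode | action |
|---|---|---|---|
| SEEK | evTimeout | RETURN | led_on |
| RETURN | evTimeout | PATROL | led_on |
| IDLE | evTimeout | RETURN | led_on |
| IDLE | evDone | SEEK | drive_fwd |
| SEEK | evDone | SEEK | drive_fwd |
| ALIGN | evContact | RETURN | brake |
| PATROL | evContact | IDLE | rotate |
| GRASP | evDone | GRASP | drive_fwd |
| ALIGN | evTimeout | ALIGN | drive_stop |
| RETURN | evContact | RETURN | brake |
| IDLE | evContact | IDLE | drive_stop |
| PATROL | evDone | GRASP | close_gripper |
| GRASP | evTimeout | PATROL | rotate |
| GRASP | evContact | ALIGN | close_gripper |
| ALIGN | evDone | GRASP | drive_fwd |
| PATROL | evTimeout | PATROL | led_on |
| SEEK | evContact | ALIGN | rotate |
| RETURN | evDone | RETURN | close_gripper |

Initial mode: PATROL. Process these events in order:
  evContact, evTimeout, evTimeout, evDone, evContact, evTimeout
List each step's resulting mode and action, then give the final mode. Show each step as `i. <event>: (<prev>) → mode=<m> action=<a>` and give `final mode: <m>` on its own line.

final mode: ALIGN

1. evContact: (PATROL) → mode=IDLE action=rotate
2. evTimeout: (IDLE) → mode=RETURN action=led_on
3. evTimeout: (RETURN) → mode=PATROL action=led_on
4. evDone: (PATROL) → mode=GRASP action=close_gripper
5. evContact: (GRASP) → mode=ALIGN action=close_gripper
6. evTimeout: (ALIGN) → mode=ALIGN action=drive_stop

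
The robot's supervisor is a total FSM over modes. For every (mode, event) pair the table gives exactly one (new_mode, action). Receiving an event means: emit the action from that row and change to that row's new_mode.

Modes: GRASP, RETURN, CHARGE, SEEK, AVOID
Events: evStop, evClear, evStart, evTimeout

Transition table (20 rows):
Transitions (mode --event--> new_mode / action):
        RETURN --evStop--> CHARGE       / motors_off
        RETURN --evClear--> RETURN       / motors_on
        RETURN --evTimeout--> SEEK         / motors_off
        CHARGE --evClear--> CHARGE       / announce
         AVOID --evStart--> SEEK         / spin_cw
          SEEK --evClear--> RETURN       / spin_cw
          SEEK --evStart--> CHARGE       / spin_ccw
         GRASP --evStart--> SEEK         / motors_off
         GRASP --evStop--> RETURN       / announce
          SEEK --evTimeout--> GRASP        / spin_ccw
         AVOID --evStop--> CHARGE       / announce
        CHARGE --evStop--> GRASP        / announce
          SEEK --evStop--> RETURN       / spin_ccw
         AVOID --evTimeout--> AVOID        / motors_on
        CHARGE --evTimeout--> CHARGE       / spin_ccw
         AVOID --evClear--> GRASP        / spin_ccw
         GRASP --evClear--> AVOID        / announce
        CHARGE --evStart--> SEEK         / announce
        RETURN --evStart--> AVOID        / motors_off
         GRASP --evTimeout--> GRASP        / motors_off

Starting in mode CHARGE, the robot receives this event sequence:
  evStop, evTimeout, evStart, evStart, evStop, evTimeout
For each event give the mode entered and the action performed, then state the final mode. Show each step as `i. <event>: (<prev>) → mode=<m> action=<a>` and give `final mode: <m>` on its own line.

final mode: GRASP

1. evStop: (CHARGE) → mode=GRASP action=announce
2. evTimeout: (GRASP) → mode=GRASP action=motors_off
3. evStart: (GRASP) → mode=SEEK action=motors_off
4. evStart: (SEEK) → mode=CHARGE action=spin_ccw
5. evStop: (CHARGE) → mode=GRASP action=announce
6. evTimeout: (GRASP) → mode=GRASP action=motors_off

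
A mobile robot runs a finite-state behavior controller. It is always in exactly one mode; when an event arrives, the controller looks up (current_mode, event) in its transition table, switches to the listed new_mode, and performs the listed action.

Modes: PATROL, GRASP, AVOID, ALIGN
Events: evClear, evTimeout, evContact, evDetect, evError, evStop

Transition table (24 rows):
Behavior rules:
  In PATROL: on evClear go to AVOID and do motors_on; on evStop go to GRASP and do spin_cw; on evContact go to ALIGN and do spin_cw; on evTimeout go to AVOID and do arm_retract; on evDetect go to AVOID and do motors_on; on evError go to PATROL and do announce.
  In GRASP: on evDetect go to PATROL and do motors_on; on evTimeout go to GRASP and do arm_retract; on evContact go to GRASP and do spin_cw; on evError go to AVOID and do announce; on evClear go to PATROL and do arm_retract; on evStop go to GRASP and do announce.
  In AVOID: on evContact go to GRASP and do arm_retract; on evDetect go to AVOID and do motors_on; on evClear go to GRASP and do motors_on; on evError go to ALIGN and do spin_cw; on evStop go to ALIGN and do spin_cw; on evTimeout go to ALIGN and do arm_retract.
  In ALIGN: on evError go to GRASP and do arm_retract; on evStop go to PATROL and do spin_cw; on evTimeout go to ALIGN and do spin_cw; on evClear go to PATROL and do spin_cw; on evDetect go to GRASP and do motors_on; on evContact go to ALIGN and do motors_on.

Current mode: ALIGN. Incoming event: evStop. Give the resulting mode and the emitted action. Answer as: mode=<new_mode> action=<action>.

mode=PATROL action=spin_cw

current mode = ALIGN; filter table to that mode:
  (ALIGN, evError) → (GRASP, arm_retract)
  (ALIGN, evStop) → (PATROL, spin_cw)  ← event matches
  (ALIGN, evTimeout) → (ALIGN, spin_cw)
  (ALIGN, evClear) → (PATROL, spin_cw)
  (ALIGN, evDetect) → (GRASP, motors_on)
  (ALIGN, evContact) → (ALIGN, motors_on)
event = evStop selects (PATROL, spin_cw)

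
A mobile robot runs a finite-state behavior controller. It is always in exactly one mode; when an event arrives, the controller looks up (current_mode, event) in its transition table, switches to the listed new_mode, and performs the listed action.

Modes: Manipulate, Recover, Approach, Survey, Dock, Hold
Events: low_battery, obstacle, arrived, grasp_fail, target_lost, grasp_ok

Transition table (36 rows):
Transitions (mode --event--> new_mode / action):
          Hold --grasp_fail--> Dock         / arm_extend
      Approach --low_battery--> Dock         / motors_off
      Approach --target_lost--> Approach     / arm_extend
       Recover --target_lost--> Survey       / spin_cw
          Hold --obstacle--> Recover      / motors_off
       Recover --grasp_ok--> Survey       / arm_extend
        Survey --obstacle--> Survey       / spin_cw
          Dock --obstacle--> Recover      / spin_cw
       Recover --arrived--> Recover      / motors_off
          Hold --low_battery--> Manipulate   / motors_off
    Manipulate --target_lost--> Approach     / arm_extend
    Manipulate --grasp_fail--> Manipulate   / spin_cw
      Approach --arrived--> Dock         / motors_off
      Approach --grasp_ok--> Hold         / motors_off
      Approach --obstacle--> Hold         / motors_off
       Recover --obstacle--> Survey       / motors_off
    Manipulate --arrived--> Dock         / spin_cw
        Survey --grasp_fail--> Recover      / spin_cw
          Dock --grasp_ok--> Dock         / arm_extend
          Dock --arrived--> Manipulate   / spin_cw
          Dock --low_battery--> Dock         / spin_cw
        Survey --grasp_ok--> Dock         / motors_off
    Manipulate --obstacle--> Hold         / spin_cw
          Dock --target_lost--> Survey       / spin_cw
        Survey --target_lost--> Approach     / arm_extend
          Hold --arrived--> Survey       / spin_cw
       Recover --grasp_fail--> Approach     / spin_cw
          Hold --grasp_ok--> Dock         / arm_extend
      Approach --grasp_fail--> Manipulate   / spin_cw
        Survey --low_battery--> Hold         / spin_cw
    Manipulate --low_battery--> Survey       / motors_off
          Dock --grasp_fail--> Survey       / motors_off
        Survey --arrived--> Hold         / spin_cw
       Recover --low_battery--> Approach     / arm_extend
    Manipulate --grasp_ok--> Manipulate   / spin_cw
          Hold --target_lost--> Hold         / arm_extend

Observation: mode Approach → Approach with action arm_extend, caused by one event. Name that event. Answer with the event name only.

target_lost

try low_battery: (Approach, low_battery) → (Dock, motors_off)
try obstacle: (Approach, obstacle) → (Hold, motors_off)
try arrived: (Approach, arrived) → (Dock, motors_off)
try grasp_fail: (Approach, grasp_fail) → (Manipulate, spin_cw)
try target_lost: (Approach, target_lost) → (Approach, arm_extend)  ← matches
try grasp_ok: (Approach, grasp_ok) → (Hold, motors_off)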